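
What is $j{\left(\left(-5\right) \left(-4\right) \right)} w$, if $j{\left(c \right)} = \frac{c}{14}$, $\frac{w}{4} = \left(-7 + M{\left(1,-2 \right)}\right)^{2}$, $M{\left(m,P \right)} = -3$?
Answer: $\frac{4000}{7} \approx 571.43$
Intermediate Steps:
$w = 400$ ($w = 4 \left(-7 - 3\right)^{2} = 4 \left(-10\right)^{2} = 4 \cdot 100 = 400$)
$j{\left(c \right)} = \frac{c}{14}$ ($j{\left(c \right)} = c \frac{1}{14} = \frac{c}{14}$)
$j{\left(\left(-5\right) \left(-4\right) \right)} w = \frac{\left(-5\right) \left(-4\right)}{14} \cdot 400 = \frac{1}{14} \cdot 20 \cdot 400 = \frac{10}{7} \cdot 400 = \frac{4000}{7}$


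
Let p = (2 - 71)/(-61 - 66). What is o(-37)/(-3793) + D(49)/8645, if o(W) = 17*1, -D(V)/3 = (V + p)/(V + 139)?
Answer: -68856404/15055877305 ≈ -0.0045734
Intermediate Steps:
p = 69/127 (p = -69/(-127) = -69*(-1/127) = 69/127 ≈ 0.54331)
D(V) = -3*(69/127 + V)/(139 + V) (D(V) = -3*(V + 69/127)/(V + 139) = -3*(69/127 + V)/(139 + V))
o(W) = 17
o(-37)/(-3793) + D(49)/8645 = 17/(-3793) + (3*(-69 - 127*49)/(127*(139 + 49)))/8645 = 17*(-1/3793) + ((3/127)*(-69 - 6223)/188)*(1/8645) = -17/3793 + ((3/127)*(1/188)*(-6292))*(1/8645) = -17/3793 - 4719/5969*1/8645 = -17/3793 - 363/3969385 = -68856404/15055877305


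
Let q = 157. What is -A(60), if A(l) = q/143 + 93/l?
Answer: -7573/2860 ≈ -2.6479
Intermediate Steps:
A(l) = 157/143 + 93/l
-A(60) = -(157/143 + 93/60) = -(157/143 + 93*(1/60)) = -(157/143 + 31/20) = -1*7573/2860 = -7573/2860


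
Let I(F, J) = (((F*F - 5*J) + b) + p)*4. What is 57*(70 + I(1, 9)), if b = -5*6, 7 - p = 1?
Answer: -11514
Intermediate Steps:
p = 6 (p = 7 - 1*1 = 7 - 1 = 6)
b = -30
I(F, J) = -96 - 20*J + 4*F² (I(F, J) = (((F*F - 5*J) - 30) + 6)*4 = (((F² - 5*J) - 30) + 6)*4 = ((-30 + F² - 5*J) + 6)*4 = (-24 + F² - 5*J)*4 = -96 - 20*J + 4*F²)
57*(70 + I(1, 9)) = 57*(70 + (-96 - 20*9 + 4*1²)) = 57*(70 + (-96 - 180 + 4*1)) = 57*(70 + (-96 - 180 + 4)) = 57*(70 - 272) = 57*(-202) = -11514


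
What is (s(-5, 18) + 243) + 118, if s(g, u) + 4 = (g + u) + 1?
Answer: 371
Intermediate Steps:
s(g, u) = -3 + g + u (s(g, u) = -4 + ((g + u) + 1) = -4 + (1 + g + u) = -3 + g + u)
(s(-5, 18) + 243) + 118 = ((-3 - 5 + 18) + 243) + 118 = (10 + 243) + 118 = 253 + 118 = 371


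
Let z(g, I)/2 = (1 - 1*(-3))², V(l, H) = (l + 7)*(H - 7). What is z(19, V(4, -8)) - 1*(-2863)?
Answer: 2895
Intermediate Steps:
V(l, H) = (-7 + H)*(7 + l) (V(l, H) = (7 + l)*(-7 + H) = (-7 + H)*(7 + l))
z(g, I) = 32 (z(g, I) = 2*(1 - 1*(-3))² = 2*(1 + 3)² = 2*4² = 2*16 = 32)
z(19, V(4, -8)) - 1*(-2863) = 32 - 1*(-2863) = 32 + 2863 = 2895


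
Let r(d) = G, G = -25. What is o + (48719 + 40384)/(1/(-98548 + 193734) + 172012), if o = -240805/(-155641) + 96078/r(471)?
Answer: -81568991633564356153/21236091542986275 ≈ -3841.1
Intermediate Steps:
r(d) = -25
o = -14947655873/3891025 (o = -240805/(-155641) + 96078/(-25) = -240805*(-1/155641) + 96078*(-1/25) = 240805/155641 - 96078/25 = -14947655873/3891025 ≈ -3841.6)
o + (48719 + 40384)/(1/(-98548 + 193734) + 172012) = -14947655873/3891025 + (48719 + 40384)/(1/(-98548 + 193734) + 172012) = -14947655873/3891025 + 89103/(1/95186 + 172012) = -14947655873/3891025 + 89103/(16373134233/95186) = -14947655873/3891025 + 89103*(95186/16373134233) = -14947655873/3891025 + 2827119386/5457711411 = -81568991633564356153/21236091542986275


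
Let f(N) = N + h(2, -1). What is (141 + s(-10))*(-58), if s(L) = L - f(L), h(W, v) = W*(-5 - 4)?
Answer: -9222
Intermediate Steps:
h(W, v) = -9*W (h(W, v) = W*(-9) = -9*W)
f(N) = -18 + N (f(N) = N - 9*2 = N - 18 = -18 + N)
s(L) = 18 (s(L) = L - (-18 + L) = L + (18 - L) = 18)
(141 + s(-10))*(-58) = (141 + 18)*(-58) = 159*(-58) = -9222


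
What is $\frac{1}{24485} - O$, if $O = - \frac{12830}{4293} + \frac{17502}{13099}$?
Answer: $\frac{2275302430747}{1376889661395} \approx 1.6525$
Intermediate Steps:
$O = - \frac{92924084}{56234007}$ ($O = \left(-12830\right) \frac{1}{4293} + 17502 \cdot \frac{1}{13099} = - \frac{12830}{4293} + \frac{17502}{13099} = - \frac{92924084}{56234007} \approx -1.6525$)
$\frac{1}{24485} - O = \frac{1}{24485} - - \frac{92924084}{56234007} = \frac{1}{24485} + \frac{92924084}{56234007} = \frac{2275302430747}{1376889661395}$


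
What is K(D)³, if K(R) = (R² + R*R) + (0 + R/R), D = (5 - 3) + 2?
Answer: 35937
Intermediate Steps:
D = 4 (D = 2 + 2 = 4)
K(R) = 1 + 2*R² (K(R) = (R² + R²) + (0 + 1) = 2*R² + 1 = 1 + 2*R²)
K(D)³ = (1 + 2*4²)³ = (1 + 2*16)³ = (1 + 32)³ = 33³ = 35937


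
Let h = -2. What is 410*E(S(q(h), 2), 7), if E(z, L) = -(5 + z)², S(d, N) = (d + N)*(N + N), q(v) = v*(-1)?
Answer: -180810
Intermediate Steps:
q(v) = -v
S(d, N) = 2*N*(N + d) (S(d, N) = (N + d)*(2*N) = 2*N*(N + d))
410*E(S(q(h), 2), 7) = 410*(-(5 + 2*2*(2 - 1*(-2)))²) = 410*(-(5 + 2*2*(2 + 2))²) = 410*(-(5 + 2*2*4)²) = 410*(-(5 + 16)²) = 410*(-1*21²) = 410*(-1*441) = 410*(-441) = -180810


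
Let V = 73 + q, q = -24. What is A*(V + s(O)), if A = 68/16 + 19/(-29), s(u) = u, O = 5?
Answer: 11259/58 ≈ 194.12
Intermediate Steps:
V = 49 (V = 73 - 24 = 49)
A = 417/116 (A = 68*(1/16) + 19*(-1/29) = 17/4 - 19/29 = 417/116 ≈ 3.5948)
A*(V + s(O)) = 417*(49 + 5)/116 = (417/116)*54 = 11259/58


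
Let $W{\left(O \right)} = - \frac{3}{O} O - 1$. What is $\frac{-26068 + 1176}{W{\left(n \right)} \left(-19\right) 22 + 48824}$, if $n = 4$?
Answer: $- \frac{6223}{12624} \approx -0.49295$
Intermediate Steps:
$W{\left(O \right)} = -4$ ($W{\left(O \right)} = -3 - 1 = -4$)
$\frac{-26068 + 1176}{W{\left(n \right)} \left(-19\right) 22 + 48824} = \frac{-26068 + 1176}{\left(-4\right) \left(-19\right) 22 + 48824} = - \frac{24892}{76 \cdot 22 + 48824} = - \frac{24892}{1672 + 48824} = - \frac{24892}{50496} = \left(-24892\right) \frac{1}{50496} = - \frac{6223}{12624}$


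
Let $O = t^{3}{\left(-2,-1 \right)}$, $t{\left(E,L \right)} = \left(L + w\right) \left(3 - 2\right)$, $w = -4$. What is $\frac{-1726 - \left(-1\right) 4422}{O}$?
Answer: $- \frac{2696}{125} \approx -21.568$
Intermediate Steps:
$t{\left(E,L \right)} = -4 + L$ ($t{\left(E,L \right)} = \left(L - 4\right) \left(3 - 2\right) = \left(-4 + L\right) 1 = -4 + L$)
$O = -125$ ($O = \left(-4 - 1\right)^{3} = \left(-5\right)^{3} = -125$)
$\frac{-1726 - \left(-1\right) 4422}{O} = \frac{-1726 - \left(-1\right) 4422}{-125} = \left(-1726 - -4422\right) \left(- \frac{1}{125}\right) = \left(-1726 + 4422\right) \left(- \frac{1}{125}\right) = 2696 \left(- \frac{1}{125}\right) = - \frac{2696}{125}$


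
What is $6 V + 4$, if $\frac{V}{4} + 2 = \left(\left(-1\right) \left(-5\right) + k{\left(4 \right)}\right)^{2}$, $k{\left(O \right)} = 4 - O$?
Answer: $556$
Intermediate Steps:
$V = 92$ ($V = -8 + 4 \left(\left(-1\right) \left(-5\right) + \left(4 - 4\right)\right)^{2} = -8 + 4 \left(5 + \left(4 - 4\right)\right)^{2} = -8 + 4 \left(5 + 0\right)^{2} = -8 + 4 \cdot 5^{2} = -8 + 4 \cdot 25 = -8 + 100 = 92$)
$6 V + 4 = 6 \cdot 92 + 4 = 552 + 4 = 556$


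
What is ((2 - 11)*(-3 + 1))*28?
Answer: 504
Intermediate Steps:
((2 - 11)*(-3 + 1))*28 = -9*(-2)*28 = 18*28 = 504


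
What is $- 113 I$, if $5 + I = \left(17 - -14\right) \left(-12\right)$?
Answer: $42601$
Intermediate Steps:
$I = -377$ ($I = -5 + \left(17 - -14\right) \left(-12\right) = -5 + \left(17 + 14\right) \left(-12\right) = -5 + 31 \left(-12\right) = -5 - 372 = -377$)
$- 113 I = \left(-113\right) \left(-377\right) = 42601$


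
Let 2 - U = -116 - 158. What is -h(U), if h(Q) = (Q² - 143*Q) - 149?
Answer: -36559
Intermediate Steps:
U = 276 (U = 2 - (-116 - 158) = 2 - 1*(-274) = 2 + 274 = 276)
h(Q) = -149 + Q² - 143*Q
-h(U) = -(-149 + 276² - 143*276) = -(-149 + 76176 - 39468) = -1*36559 = -36559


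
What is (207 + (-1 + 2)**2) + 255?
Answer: 463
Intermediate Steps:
(207 + (-1 + 2)**2) + 255 = (207 + 1**2) + 255 = (207 + 1) + 255 = 208 + 255 = 463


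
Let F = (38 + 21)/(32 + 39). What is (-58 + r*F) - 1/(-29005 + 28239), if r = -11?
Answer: -3651451/54386 ≈ -67.140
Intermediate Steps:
F = 59/71 ≈ 0.83099
(-58 + r*F) - 1/(-29005 + 28239) = (-58 - 11*59/71) - 1/(-29005 + 28239) = (-58 - 649/71) - 1/(-766) = -4767/71 - 1*(-1/766) = -4767/71 + 1/766 = -3651451/54386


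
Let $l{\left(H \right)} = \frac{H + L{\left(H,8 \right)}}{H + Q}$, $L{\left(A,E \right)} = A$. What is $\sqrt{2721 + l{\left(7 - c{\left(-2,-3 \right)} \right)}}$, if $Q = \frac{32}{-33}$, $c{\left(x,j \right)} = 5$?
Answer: $\frac{3 \sqrt{87499}}{17} \approx 52.2$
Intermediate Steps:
$Q = - \frac{32}{33}$ ($Q = 32 \left(- \frac{1}{33}\right) = - \frac{32}{33} \approx -0.9697$)
$l{\left(H \right)} = \frac{2 H}{- \frac{32}{33} + H}$ ($l{\left(H \right)} = \frac{H + H}{H - \frac{32}{33}} = \frac{2 H}{- \frac{32}{33} + H}$)
$\sqrt{2721 + l{\left(7 - c{\left(-2,-3 \right)} \right)}} = \sqrt{2721 + \frac{66 \left(7 - 5\right)}{-32 + 33 \left(7 - 5\right)}} = \sqrt{2721 + 66 \cdot 2 \frac{1}{-32 + 33 \cdot 2}} = \sqrt{2721 + 66 \cdot 2 \frac{1}{-32 + 66}} = \sqrt{2721 + 66 \cdot 2 \cdot \frac{1}{34}} = \sqrt{2721 + \frac{66}{17}} = \sqrt{\frac{46323}{17}} = \frac{3 \sqrt{87499}}{17}$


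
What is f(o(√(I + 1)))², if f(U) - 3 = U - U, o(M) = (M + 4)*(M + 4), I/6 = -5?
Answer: 9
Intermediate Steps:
I = -30 (I = 6*(-5) = -30)
o(M) = (4 + M)² (o(M) = (4 + M)*(4 + M) = (4 + M)²)
f(U) = 3 (f(U) = 3 + (U - U) = 3 + 0 = 3)
f(o(√(I + 1)))² = 3² = 9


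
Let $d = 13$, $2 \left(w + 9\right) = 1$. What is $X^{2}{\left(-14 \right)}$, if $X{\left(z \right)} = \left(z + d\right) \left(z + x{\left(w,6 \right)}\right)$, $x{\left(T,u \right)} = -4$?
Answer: $324$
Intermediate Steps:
$w = - \frac{17}{2}$ ($w = -9 + \frac{1}{2} \cdot 1 = -9 + \frac{1}{2} = - \frac{17}{2} \approx -8.5$)
$X{\left(z \right)} = \left(-4 + z\right) \left(13 + z\right)$ ($X{\left(z \right)} = \left(z + 13\right) \left(z - 4\right) = \left(13 + z\right) \left(-4 + z\right) = \left(-4 + z\right) \left(13 + z\right)$)
$X^{2}{\left(-14 \right)} = \left(-52 + \left(-14\right)^{2} + 9 \left(-14\right)\right)^{2} = \left(-52 + 196 - 126\right)^{2} = 18^{2} = 324$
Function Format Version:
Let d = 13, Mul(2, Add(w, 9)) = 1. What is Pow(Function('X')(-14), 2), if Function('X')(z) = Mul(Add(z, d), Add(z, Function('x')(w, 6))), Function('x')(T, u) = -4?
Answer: 324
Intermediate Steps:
w = Rational(-17, 2) (w = Add(-9, Mul(Rational(1, 2), 1)) = Add(-9, Rational(1, 2)) = Rational(-17, 2) ≈ -8.5000)
Function('X')(z) = Mul(Add(-4, z), Add(13, z)) (Function('X')(z) = Mul(Add(z, 13), Add(z, -4)) = Mul(Add(13, z), Add(-4, z)) = Mul(Add(-4, z), Add(13, z)))
Pow(Function('X')(-14), 2) = Pow(Add(-52, Pow(-14, 2), Mul(9, -14)), 2) = Pow(Add(-52, 196, -126), 2) = Pow(18, 2) = 324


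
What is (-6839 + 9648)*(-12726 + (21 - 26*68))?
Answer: -40654657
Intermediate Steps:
(-6839 + 9648)*(-12726 + (21 - 26*68)) = 2809*(-12726 + (21 - 1768)) = 2809*(-12726 - 1747) = 2809*(-14473) = -40654657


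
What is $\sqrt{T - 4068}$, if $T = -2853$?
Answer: $3 i \sqrt{769} \approx 83.193 i$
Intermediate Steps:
$\sqrt{T - 4068} = \sqrt{-2853 - 4068} = \sqrt{-6921} = 3 i \sqrt{769}$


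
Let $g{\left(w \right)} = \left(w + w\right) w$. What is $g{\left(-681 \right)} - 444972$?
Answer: $482550$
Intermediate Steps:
$g{\left(w \right)} = 2 w^{2}$ ($g{\left(w \right)} = 2 w w = 2 w^{2}$)
$g{\left(-681 \right)} - 444972 = 2 \left(-681\right)^{2} - 444972 = 2 \cdot 463761 - 444972 = 927522 - 444972 = 482550$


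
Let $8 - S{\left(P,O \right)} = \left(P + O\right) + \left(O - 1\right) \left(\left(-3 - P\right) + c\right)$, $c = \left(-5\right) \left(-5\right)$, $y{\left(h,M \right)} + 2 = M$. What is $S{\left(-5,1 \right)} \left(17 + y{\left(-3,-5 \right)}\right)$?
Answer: $120$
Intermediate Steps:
$y{\left(h,M \right)} = -2 + M$
$c = 25$
$S{\left(P,O \right)} = 8 - O - P - \left(-1 + O\right) \left(22 - P\right)$ ($S{\left(P,O \right)} = 8 - \left(\left(P + O\right) + \left(O - 1\right) \left(\left(-3 - P\right) + 25\right)\right) = 8 - \left(\left(O + P\right) + \left(-1 + O\right) \left(22 - P\right)\right) = 8 - \left(O + P + \left(-1 + O\right) \left(22 - P\right)\right) = 8 - O - P - \left(-1 + O\right) \left(22 - P\right)$)
$S{\left(-5,1 \right)} \left(17 + y{\left(-3,-5 \right)}\right) = \left(30 - 23 - -10 + 1 \left(-5\right)\right) \left(17 - 7\right) = \left(30 - 23 + 10 - 5\right) \left(17 - 7\right) = 12 \cdot 10 = 120$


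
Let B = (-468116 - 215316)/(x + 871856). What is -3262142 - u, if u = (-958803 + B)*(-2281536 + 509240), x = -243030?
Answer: -534278209655841726/314413 ≈ -1.6993e+12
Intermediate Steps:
B = -341716/314413 (B = (-468116 - 215316)/(-243030 + 871856) = -683432/628826 = -683432*1/628826 = -341716/314413 ≈ -1.0868)
u = 534277183995989080/314413 (u = (-958803 - 341716/314413)*(-2281536 + 509240) = -301460469355/314413*(-1772296) = 534277183995989080/314413 ≈ 1.6993e+12)
-3262142 - u = -3262142 - 1*534277183995989080/314413 = -3262142 - 534277183995989080/314413 = -534278209655841726/314413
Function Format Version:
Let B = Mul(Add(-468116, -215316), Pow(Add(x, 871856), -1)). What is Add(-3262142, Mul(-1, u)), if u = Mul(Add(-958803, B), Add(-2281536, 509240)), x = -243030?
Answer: Rational(-534278209655841726, 314413) ≈ -1.6993e+12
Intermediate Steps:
B = Rational(-341716, 314413) (B = Mul(Add(-468116, -215316), Pow(Add(-243030, 871856), -1)) = Mul(-683432, Pow(628826, -1)) = Mul(-683432, Rational(1, 628826)) = Rational(-341716, 314413) ≈ -1.0868)
u = Rational(534277183995989080, 314413) (u = Mul(Add(-958803, Rational(-341716, 314413)), Add(-2281536, 509240)) = Mul(Rational(-301460469355, 314413), -1772296) = Rational(534277183995989080, 314413) ≈ 1.6993e+12)
Add(-3262142, Mul(-1, u)) = Add(-3262142, Mul(-1, Rational(534277183995989080, 314413))) = Add(-3262142, Rational(-534277183995989080, 314413)) = Rational(-534278209655841726, 314413)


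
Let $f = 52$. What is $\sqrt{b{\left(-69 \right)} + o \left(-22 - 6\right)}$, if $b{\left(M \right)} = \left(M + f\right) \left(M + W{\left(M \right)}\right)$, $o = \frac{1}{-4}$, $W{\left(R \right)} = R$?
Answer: $\sqrt{2353} \approx 48.508$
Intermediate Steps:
$o = - \frac{1}{4} \approx -0.25$
$b{\left(M \right)} = 2 M \left(52 + M\right)$ ($b{\left(M \right)} = \left(M + 52\right) \left(M + M\right) = \left(52 + M\right) 2 M = 2 M \left(52 + M\right)$)
$\sqrt{b{\left(-69 \right)} + o \left(-22 - 6\right)} = \sqrt{2 \left(-69\right) \left(52 - 69\right) - \frac{-22 - 6}{4}} = \sqrt{2 \left(-69\right) \left(-17\right) - -7} = \sqrt{2346 + 7} = \sqrt{2353}$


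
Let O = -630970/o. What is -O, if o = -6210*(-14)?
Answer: 63097/8694 ≈ 7.2575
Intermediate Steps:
o = 86940
O = -63097/8694 (O = -630970/86940 = -630970*1/86940 = -63097/8694 ≈ -7.2575)
-O = -1*(-63097/8694) = 63097/8694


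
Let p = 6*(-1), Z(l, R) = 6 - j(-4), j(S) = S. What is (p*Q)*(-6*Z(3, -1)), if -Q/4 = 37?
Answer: -53280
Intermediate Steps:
Q = -148 (Q = -4*37 = -148)
Z(l, R) = 10 (Z(l, R) = 6 - 1*(-4) = 6 + 4 = 10)
p = -6
(p*Q)*(-6*Z(3, -1)) = (-6*(-148))*(-6*10) = 888*(-60) = -53280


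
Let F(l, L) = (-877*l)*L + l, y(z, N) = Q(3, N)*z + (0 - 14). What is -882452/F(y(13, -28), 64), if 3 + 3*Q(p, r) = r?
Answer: -882452/8325505 ≈ -0.10599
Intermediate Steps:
Q(p, r) = -1 + r/3
y(z, N) = -14 + z*(-1 + N/3) (y(z, N) = (-1 + N/3)*z + (0 - 14) = z*(-1 + N/3) - 14 = -14 + z*(-1 + N/3))
F(l, L) = l - 877*L*l (F(l, L) = -877*L*l + l = l - 877*L*l)
-882452/F(y(13, -28), 64) = -882452*1/((1 - 877*64)*(-14 + (⅓)*13*(-3 - 28))) = -882452*1/((1 - 56128)*(-14 + (⅓)*13*(-31))) = -882452*(-1/(56127*(-14 - 403/3))) = -882452/((-445/3*(-56127))) = -882452/8325505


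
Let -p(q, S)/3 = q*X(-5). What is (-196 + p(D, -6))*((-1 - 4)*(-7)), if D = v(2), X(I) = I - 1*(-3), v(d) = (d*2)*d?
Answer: -5180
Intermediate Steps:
v(d) = 2*d**2 (v(d) = (2*d)*d = 2*d**2)
X(I) = 3 + I (X(I) = I + 3 = 3 + I)
D = 8 (D = 2*2**2 = 2*4 = 8)
p(q, S) = 6*q (p(q, S) = -3*q*(3 - 5) = -3*q*(-2) = -(-6)*q = 6*q)
(-196 + p(D, -6))*((-1 - 4)*(-7)) = (-196 + 6*8)*((-1 - 4)*(-7)) = (-196 + 48)*(-5*(-7)) = -148*35 = -5180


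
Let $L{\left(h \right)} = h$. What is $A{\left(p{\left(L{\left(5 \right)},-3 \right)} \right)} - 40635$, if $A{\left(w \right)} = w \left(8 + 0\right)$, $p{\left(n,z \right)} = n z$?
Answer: $-40755$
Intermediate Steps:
$A{\left(w \right)} = 8 w$ ($A{\left(w \right)} = w 8 = 8 w$)
$A{\left(p{\left(L{\left(5 \right)},-3 \right)} \right)} - 40635 = 8 \cdot 5 \left(-3\right) - 40635 = 8 \left(-15\right) - 40635 = -120 - 40635 = -40755$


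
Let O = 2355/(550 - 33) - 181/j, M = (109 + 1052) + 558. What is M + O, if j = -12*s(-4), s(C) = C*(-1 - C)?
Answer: 128221655/74448 ≈ 1722.3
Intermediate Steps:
j = 144 (j = -(-12)*(-4)*(1 - 4) = -(-12)*(-4)*(-3) = -12*(-12) = 144)
M = 1719 (M = 1161 + 558 = 1719)
O = 245543/74448 (O = 2355/(550 - 33) - 181/144 = 2355/517 - 181*1/144 = 2355*(1/517) - 181/144 = 2355/517 - 181/144 = 245543/74448 ≈ 3.2982)
M + O = 1719 + 245543/74448 = 128221655/74448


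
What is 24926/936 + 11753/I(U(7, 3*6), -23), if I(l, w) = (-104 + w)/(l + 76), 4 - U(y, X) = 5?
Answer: -410947499/59436 ≈ -6914.1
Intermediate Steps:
U(y, X) = -1 (U(y, X) = 4 - 1*5 = 4 - 5 = -1)
I(l, w) = (-104 + w)/(76 + l)
24926/936 + 11753/I(U(7, 3*6), -23) = 24926/936 + 11753/(((-104 - 23)/(76 - 1))) = 24926*(1/936) + 11753/((-127/75)) = 12463/468 + 11753/(((1/75)*(-127))) = 12463/468 + 11753/(-127/75) = 12463/468 + 11753*(-75/127) = 12463/468 - 881475/127 = -410947499/59436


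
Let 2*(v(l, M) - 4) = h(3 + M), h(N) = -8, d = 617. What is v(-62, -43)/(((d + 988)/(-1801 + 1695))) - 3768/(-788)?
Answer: 942/197 ≈ 4.7817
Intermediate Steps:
v(l, M) = 0 (v(l, M) = 4 + (1/2)*(-8) = 4 - 4 = 0)
v(-62, -43)/(((d + 988)/(-1801 + 1695))) - 3768/(-788) = 0/(((617 + 988)/(-1801 + 1695))) - 3768/(-788) = 0/((1605/(-106))) - 3768*(-1/788) = 0/((1605*(-1/106))) + 942/197 = 0/(-1605/106) + 942/197 = 0*(-106/1605) + 942/197 = 0 + 942/197 = 942/197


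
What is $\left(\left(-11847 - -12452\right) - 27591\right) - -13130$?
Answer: $-13856$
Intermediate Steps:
$\left(\left(-11847 - -12452\right) - 27591\right) - -13130 = \left(\left(-11847 + 12452\right) - 27591\right) + 13130 = \left(605 - 27591\right) + 13130 = -26986 + 13130 = -13856$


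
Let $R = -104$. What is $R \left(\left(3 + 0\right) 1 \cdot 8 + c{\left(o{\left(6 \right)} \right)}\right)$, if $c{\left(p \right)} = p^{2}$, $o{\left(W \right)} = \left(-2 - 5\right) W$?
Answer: $-185952$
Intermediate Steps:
$o{\left(W \right)} = - 7 W$
$R \left(\left(3 + 0\right) 1 \cdot 8 + c{\left(o{\left(6 \right)} \right)}\right) = - 104 \left(\left(3 + 0\right) 1 \cdot 8 + \left(\left(-7\right) 6\right)^{2}\right) = - 104 \left(3 \cdot 1 \cdot 8 + \left(-42\right)^{2}\right) = - 104 \left(3 \cdot 8 + 1764\right) = - 104 \left(24 + 1764\right) = \left(-104\right) 1788 = -185952$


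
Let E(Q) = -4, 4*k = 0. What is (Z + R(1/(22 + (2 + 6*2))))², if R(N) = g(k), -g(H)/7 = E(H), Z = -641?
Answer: 375769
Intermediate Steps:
k = 0 (k = (¼)*0 = 0)
g(H) = 28 (g(H) = -7*(-4) = 28)
R(N) = 28
(Z + R(1/(22 + (2 + 6*2))))² = (-641 + 28)² = (-613)² = 375769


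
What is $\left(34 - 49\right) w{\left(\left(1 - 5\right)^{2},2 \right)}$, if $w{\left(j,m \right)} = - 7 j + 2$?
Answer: $1650$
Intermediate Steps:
$w{\left(j,m \right)} = 2 - 7 j$
$\left(34 - 49\right) w{\left(\left(1 - 5\right)^{2},2 \right)} = \left(34 - 49\right) \left(2 - 7 \left(1 - 5\right)^{2}\right) = - 15 \left(2 - 7 \left(-4\right)^{2}\right) = - 15 \left(2 - 112\right) = \left(-15\right) \left(-110\right) = 1650$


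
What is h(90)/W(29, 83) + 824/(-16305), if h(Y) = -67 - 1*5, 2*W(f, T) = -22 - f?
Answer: 768632/277185 ≈ 2.7730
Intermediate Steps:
W(f, T) = -11 - f/2 (W(f, T) = (-22 - f)/2 = -11 - f/2)
h(Y) = -72 (h(Y) = -67 - 5 = -72)
h(90)/W(29, 83) + 824/(-16305) = -72/(-11 - 1/2*29) + 824/(-16305) = -72/(-11 - 29/2) + 824*(-1/16305) = -72/(-51/2) - 824/16305 = -72*(-2/51) - 824/16305 = 48/17 - 824/16305 = 768632/277185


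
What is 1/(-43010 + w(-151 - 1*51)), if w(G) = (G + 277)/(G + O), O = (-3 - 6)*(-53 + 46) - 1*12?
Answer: -151/6494585 ≈ -2.3250e-5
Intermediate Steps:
O = 51 (O = -9*(-7) - 12 = 63 - 12 = 51)
w(G) = (277 + G)/(51 + G) (w(G) = (G + 277)/(G + 51) = (277 + G)/(51 + G))
1/(-43010 + w(-151 - 1*51)) = 1/(-43010 + (277 + (-151 - 1*51))/(51 + (-151 - 1*51))) = 1/(-43010 + (277 + (-151 - 51))/(51 + (-151 - 51))) = 1/(-43010 + (277 - 202)/(51 - 202)) = 1/(-43010 + 75/(-151)) = 1/(-43010 - 1/151*75) = 1/(-43010 - 75/151) = 1/(-6494585/151) = -151/6494585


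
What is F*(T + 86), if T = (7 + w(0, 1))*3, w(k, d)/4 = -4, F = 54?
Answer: 3186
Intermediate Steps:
w(k, d) = -16 (w(k, d) = 4*(-4) = -16)
T = -27 (T = (7 - 16)*3 = -9*3 = -27)
F*(T + 86) = 54*(-27 + 86) = 54*59 = 3186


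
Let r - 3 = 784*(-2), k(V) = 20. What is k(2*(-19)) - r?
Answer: 1585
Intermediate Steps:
r = -1565 (r = 3 + 784*(-2) = 3 - 1568 = -1565)
k(2*(-19)) - r = 20 - 1*(-1565) = 20 + 1565 = 1585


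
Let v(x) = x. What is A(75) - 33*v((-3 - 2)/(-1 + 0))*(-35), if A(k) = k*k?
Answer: 11400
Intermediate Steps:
A(k) = k²
A(75) - 33*v((-3 - 2)/(-1 + 0))*(-35) = 75² - 33*(-3 - 2)/(-1 + 0)*(-35) = 5625 - (-165)/(-1)*(-35) = 5625 - (-165)*(-1)*(-35) = 5625 - 33*5*(-35) = 5625 - 165*(-35) = 5625 + 5775 = 11400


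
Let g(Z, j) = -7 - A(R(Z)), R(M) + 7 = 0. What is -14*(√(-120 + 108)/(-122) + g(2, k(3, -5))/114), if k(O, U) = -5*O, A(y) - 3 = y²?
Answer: 413/57 + 14*I*√3/61 ≈ 7.2456 + 0.39752*I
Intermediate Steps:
R(M) = -7 (R(M) = -7 + 0 = -7)
A(y) = 3 + y²
g(Z, j) = -59 (g(Z, j) = -7 - (3 + (-7)²) = -7 - (3 + 49) = -7 - 1*52 = -7 - 52 = -59)
-14*(√(-120 + 108)/(-122) + g(2, k(3, -5))/114) = -14*(√(-120 + 108)/(-122) - 59/114) = -14*(√(-12)*(-1/122) - 59*1/114) = -14*((2*I*√3)*(-1/122) - 59/114) = -14*(-I*√3/61 - 59/114) = -14*(-59/114 - I*√3/61) = 413/57 + 14*I*√3/61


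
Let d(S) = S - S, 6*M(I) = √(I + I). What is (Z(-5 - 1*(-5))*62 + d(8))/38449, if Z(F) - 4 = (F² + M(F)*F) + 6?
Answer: 620/38449 ≈ 0.016125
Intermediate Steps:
M(I) = √2*√I/6 (M(I) = √(I + I)/6 = √(2*I)/6 = (√2*√I)/6 = √2*√I/6)
Z(F) = 10 + F² + √2*F^(3/2)/6 (Z(F) = 4 + ((F² + (√2*√F/6)*F) + 6) = 4 + ((F² + √2*F^(3/2)/6) + 6) = 4 + (6 + F² + √2*F^(3/2)/6) = 10 + F² + √2*F^(3/2)/6)
d(S) = 0
(Z(-5 - 1*(-5))*62 + d(8))/38449 = ((10 + (-5 - 1*(-5))² + √2*(-5 - 1*(-5))^(3/2)/6)*62 + 0)/38449 = ((10 + (-5 + 5)² + √2*(-5 + 5)^(3/2)/6)*62 + 0)*(1/38449) = ((10 + 0² + √2*0^(3/2)/6)*62 + 0)*(1/38449) = ((10 + 0 + (⅙)*√2*0)*62 + 0)*(1/38449) = ((10 + 0 + 0)*62 + 0)*(1/38449) = (10*62 + 0)*(1/38449) = (620 + 0)*(1/38449) = 620*(1/38449) = 620/38449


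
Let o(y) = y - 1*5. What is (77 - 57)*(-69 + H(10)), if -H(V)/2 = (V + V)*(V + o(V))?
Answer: -13380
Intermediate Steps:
o(y) = -5 + y (o(y) = y - 5 = -5 + y)
H(V) = -4*V*(-5 + 2*V) (H(V) = -2*(V + V)*(V + (-5 + V)) = -2*2*V*(-5 + 2*V) = -4*V*(-5 + 2*V))
(77 - 57)*(-69 + H(10)) = (77 - 57)*(-69 + 4*10*(5 - 2*10)) = 20*(-69 + 4*10*(5 - 20)) = 20*(-69 + 4*10*(-15)) = 20*(-69 - 600) = 20*(-669) = -13380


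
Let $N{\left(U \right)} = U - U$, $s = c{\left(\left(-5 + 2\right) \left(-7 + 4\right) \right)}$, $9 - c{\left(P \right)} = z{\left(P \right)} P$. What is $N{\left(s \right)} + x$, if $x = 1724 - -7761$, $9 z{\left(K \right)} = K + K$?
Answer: $9485$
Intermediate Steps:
$z{\left(K \right)} = \frac{2 K}{9}$ ($z{\left(K \right)} = \frac{K + K}{9} = \frac{2 K}{9}$)
$c{\left(P \right)} = 9 - \frac{2 P^{2}}{9}$ ($c{\left(P \right)} = 9 - \frac{2 P}{9} P = 9 - \frac{2 P^{2}}{9}$)
$s = -9$ ($s = 9 - \frac{2 \left(\left(-5 + 2\right) \left(-7 + 4\right)\right)^{2}}{9} = 9 - \frac{2 \left(\left(-3\right) \left(-3\right)\right)^{2}}{9} = 9 - \frac{2 \cdot 9^{2}}{9} = 9 - 18 = -9$)
$N{\left(U \right)} = 0$
$x = 9485$ ($x = 1724 + 7761 = 9485$)
$N{\left(s \right)} + x = 0 + 9485 = 9485$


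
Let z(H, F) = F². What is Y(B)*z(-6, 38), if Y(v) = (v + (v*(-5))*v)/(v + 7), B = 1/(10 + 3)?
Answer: 2888/299 ≈ 9.6589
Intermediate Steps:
B = 1/13 ≈ 0.076923
Y(v) = (v - 5*v²)/(7 + v) (Y(v) = (v + (-5*v)*v)/(7 + v) = (v - 5*v²)/(7 + v))
Y(B)*z(-6, 38) = ((1 - 5*1/13)/(13*(7 + 1/13)))*38² = ((1 - 5/13)/(13*(92/13)))*1444 = ((1/13)*(13/92)*(8/13))*1444 = (2/299)*1444 = 2888/299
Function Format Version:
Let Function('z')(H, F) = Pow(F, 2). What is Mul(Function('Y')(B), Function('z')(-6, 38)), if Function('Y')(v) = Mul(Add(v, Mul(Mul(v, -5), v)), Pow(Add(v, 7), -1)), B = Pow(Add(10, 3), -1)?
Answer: Rational(2888, 299) ≈ 9.6589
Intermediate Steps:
B = Rational(1, 13) (B = Pow(13, -1) = Rational(1, 13) ≈ 0.076923)
Function('Y')(v) = Mul(Pow(Add(7, v), -1), Add(v, Mul(-5, Pow(v, 2)))) (Function('Y')(v) = Mul(Add(v, Mul(Mul(-5, v), v)), Pow(Add(7, v), -1)) = Mul(Add(v, Mul(-5, Pow(v, 2))), Pow(Add(7, v), -1)) = Mul(Pow(Add(7, v), -1), Add(v, Mul(-5, Pow(v, 2)))))
Mul(Function('Y')(B), Function('z')(-6, 38)) = Mul(Mul(Rational(1, 13), Pow(Add(7, Rational(1, 13)), -1), Add(1, Mul(-5, Rational(1, 13)))), Pow(38, 2)) = Mul(Mul(Rational(1, 13), Pow(Rational(92, 13), -1), Add(1, Rational(-5, 13))), 1444) = Mul(Mul(Rational(1, 13), Rational(13, 92), Rational(8, 13)), 1444) = Mul(Rational(2, 299), 1444) = Rational(2888, 299)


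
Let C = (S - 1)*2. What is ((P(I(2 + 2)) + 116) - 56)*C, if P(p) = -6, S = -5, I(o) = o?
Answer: -648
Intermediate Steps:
C = -12 (C = (-5 - 1)*2 = -6*2 = -12)
((P(I(2 + 2)) + 116) - 56)*C = ((-6 + 116) - 56)*(-12) = (110 - 56)*(-12) = 54*(-12) = -648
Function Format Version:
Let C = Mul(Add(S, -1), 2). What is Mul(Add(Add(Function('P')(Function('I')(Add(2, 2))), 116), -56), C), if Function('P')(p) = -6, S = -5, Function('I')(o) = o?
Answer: -648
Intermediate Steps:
C = -12 (C = Mul(Add(-5, -1), 2) = Mul(-6, 2) = -12)
Mul(Add(Add(Function('P')(Function('I')(Add(2, 2))), 116), -56), C) = Mul(Add(Add(-6, 116), -56), -12) = Mul(Add(110, -56), -12) = Mul(54, -12) = -648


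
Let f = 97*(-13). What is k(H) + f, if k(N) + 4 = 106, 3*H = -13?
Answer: -1159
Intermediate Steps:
H = -13/3 (H = (⅓)*(-13) = -13/3 ≈ -4.3333)
k(N) = 102 (k(N) = -4 + 106 = 102)
f = -1261
k(H) + f = 102 - 1261 = -1159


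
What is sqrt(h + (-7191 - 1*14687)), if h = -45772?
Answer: 5*I*sqrt(2706) ≈ 260.1*I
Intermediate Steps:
sqrt(h + (-7191 - 1*14687)) = sqrt(-45772 + (-7191 - 1*14687)) = sqrt(-45772 + (-7191 - 14687)) = sqrt(-45772 - 21878) = sqrt(-67650) = 5*I*sqrt(2706)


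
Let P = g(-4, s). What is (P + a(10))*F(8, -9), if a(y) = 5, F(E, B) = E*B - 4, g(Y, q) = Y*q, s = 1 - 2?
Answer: -684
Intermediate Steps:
s = -1
F(E, B) = -4 + B*E (F(E, B) = B*E - 4 = -4 + B*E)
P = 4 (P = -4*(-1) = 4)
(P + a(10))*F(8, -9) = (4 + 5)*(-4 - 9*8) = 9*(-4 - 72) = 9*(-76) = -684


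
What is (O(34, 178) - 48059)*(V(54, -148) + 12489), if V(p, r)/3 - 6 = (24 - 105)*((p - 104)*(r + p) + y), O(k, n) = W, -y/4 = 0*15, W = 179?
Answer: 54084912840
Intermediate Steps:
y = 0 (y = -0*15 = -4*0 = 0)
O(k, n) = 179
V(p, r) = 18 - 243*(-104 + p)*(p + r) (V(p, r) = 18 + 3*((24 - 105)*((p - 104)*(r + p) + 0)) = 18 + 3*(-81*((-104 + p)*(p + r) + 0)) = 18 + 3*(-81*(-104 + p)*(p + r)) = 18 - 243*(-104 + p)*(p + r))
(O(34, 178) - 48059)*(V(54, -148) + 12489) = (179 - 48059)*((18 - 243*54² + 25272*54 + 25272*(-148) - 243*54*(-148)) + 12489) = -47880*((18 - 243*2916 + 1364688 - 3740256 + 1942056) + 12489) = -47880*((18 - 708588 + 1364688 - 3740256 + 1942056) + 12489) = -47880*(-1142082 + 12489) = -47880*(-1129593) = 54084912840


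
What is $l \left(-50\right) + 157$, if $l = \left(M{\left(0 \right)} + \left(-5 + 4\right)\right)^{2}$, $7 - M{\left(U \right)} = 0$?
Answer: $-1643$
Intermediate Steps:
$M{\left(U \right)} = 7$ ($M{\left(U \right)} = 7 - 0 = 7 + 0 = 7$)
$l = 36$ ($l = \left(7 + \left(-5 + 4\right)\right)^{2} = \left(7 - 1\right)^{2} = 6^{2} = 36$)
$l \left(-50\right) + 157 = 36 \left(-50\right) + 157 = -1800 + 157 = -1643$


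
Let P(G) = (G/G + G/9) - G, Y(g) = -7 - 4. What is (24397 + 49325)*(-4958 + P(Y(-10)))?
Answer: -1094157350/3 ≈ -3.6472e+8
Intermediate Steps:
Y(g) = -11
P(G) = 1 - 8*G/9 (P(G) = (1 + G*(⅑)) - G = (1 + G/9) - G = 1 - 8*G/9)
(24397 + 49325)*(-4958 + P(Y(-10))) = (24397 + 49325)*(-4958 + (1 - 8/9*(-11))) = 73722*(-4958 + (1 + 88/9)) = 73722*(-4958 + 97/9) = 73722*(-44525/9) = -1094157350/3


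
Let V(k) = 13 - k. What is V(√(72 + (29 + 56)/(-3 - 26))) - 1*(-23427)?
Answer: 23440 - √58087/29 ≈ 23432.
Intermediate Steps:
V(√(72 + (29 + 56)/(-3 - 26))) - 1*(-23427) = (13 - √(72 + (29 + 56)/(-3 - 26))) - 1*(-23427) = (13 - √(72 + 85/(-29))) + 23427 = (13 - √(72 + 85*(-1/29))) + 23427 = (13 - √(72 - 85/29)) + 23427 = (13 - √(2003/29)) + 23427 = (13 - √58087/29) + 23427 = 23440 - √58087/29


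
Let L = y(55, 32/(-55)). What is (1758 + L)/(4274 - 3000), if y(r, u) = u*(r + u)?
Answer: 2611087/1926925 ≈ 1.3551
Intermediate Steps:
L = -95776/3025 (L = (32/(-55))*(55 + 32/(-55)) = (32*(-1/55))*(55 + 32*(-1/55)) = -32*(55 - 32/55)/55 = -32/55*2993/55 = -95776/3025 ≈ -31.661)
(1758 + L)/(4274 - 3000) = (1758 - 95776/3025)/(4274 - 3000) = (5222174/3025)/1274 = (5222174/3025)*(1/1274) = 2611087/1926925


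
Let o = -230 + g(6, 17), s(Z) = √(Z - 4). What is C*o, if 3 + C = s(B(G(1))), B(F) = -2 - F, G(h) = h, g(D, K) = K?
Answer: 639 - 213*I*√7 ≈ 639.0 - 563.54*I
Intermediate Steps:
s(Z) = √(-4 + Z)
o = -213 (o = -230 + 17 = -213)
C = -3 + I*√7 (C = -3 + √(-4 + (-2 - 1*1)) = -3 + √(-4 + (-2 - 1)) = -3 + √(-4 - 3) = -3 + √(-7) = -3 + I*√7 ≈ -3.0 + 2.6458*I)
C*o = (-3 + I*√7)*(-213) = 639 - 213*I*√7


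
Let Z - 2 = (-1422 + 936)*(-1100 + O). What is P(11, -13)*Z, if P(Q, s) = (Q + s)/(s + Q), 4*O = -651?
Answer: 1227397/2 ≈ 6.1370e+5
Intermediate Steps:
O = -651/4 (O = (1/4)*(-651) = -651/4 ≈ -162.75)
Z = 1227397/2 (Z = 2 + (-1422 + 936)*(-1100 - 651/4) = 2 - 486*(-5051/4) = 2 + 1227393/2 = 1227397/2 ≈ 6.1370e+5)
P(Q, s) = 1 (P(Q, s) = (Q + s)/(Q + s) = 1)
P(11, -13)*Z = 1*(1227397/2) = 1227397/2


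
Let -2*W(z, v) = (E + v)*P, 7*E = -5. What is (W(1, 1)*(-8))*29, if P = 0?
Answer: 0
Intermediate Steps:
E = -5/7 (E = (1/7)*(-5) = -5/7 ≈ -0.71429)
W(z, v) = 0 (W(z, v) = -(-5/7 + v)*0/2 = -1/2*0 = 0)
(W(1, 1)*(-8))*29 = (0*(-8))*29 = 0*29 = 0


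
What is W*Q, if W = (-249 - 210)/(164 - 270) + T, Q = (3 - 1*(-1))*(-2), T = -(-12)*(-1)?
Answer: 3252/53 ≈ 61.359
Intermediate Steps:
T = -12 (T = -4*3 = -12)
Q = -8 (Q = (3 + 1)*(-2) = 4*(-2) = -8)
W = -813/106 (W = (-249 - 210)/(164 - 270) - 12 = -459/(-106) - 12 = -459*(-1/106) - 12 = 459/106 - 12 = -813/106 ≈ -7.6698)
W*Q = -813/106*(-8) = 3252/53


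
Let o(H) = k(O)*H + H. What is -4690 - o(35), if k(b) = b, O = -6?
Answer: -4515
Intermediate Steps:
o(H) = -5*H (o(H) = -6*H + H = -5*H)
-4690 - o(35) = -4690 - (-5)*35 = -4690 - 1*(-175) = -4690 + 175 = -4515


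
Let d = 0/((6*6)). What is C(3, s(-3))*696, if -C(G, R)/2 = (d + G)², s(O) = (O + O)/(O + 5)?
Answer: -12528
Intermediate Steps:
s(O) = 2*O/(5 + O) (s(O) = (2*O)/(5 + O) = 2*O/(5 + O))
d = 0 (d = 0/36 = 0*(1/36) = 0)
C(G, R) = -2*G² (C(G, R) = -2*(0 + G)² = -2*G²)
C(3, s(-3))*696 = -2*3²*696 = -2*9*696 = -18*696 = -12528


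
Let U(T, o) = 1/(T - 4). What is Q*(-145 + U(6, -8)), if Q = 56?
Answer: -8092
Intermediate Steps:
U(T, o) = 1/(-4 + T)
Q*(-145 + U(6, -8)) = 56*(-145 + 1/(-4 + 6)) = 56*(-145 + 1/2) = 56*(-145 + ½) = 56*(-289/2) = -8092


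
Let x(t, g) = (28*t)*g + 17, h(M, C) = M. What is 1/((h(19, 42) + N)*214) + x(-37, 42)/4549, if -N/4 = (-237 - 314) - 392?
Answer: -35286358081/3690485426 ≈ -9.5614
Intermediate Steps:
x(t, g) = 17 + 28*g*t (x(t, g) = 28*g*t + 17 = 17 + 28*g*t)
N = 3772 (N = -4*((-237 - 314) - 392) = -4*(-551 - 392) = -4*(-943) = 3772)
1/((h(19, 42) + N)*214) + x(-37, 42)/4549 = 1/((19 + 3772)*214) + (17 + 28*42*(-37))/4549 = (1/214)/3791 + (17 - 43512)*(1/4549) = (1/3791)*(1/214) - 43495*1/4549 = 1/811274 - 43495/4549 = -35286358081/3690485426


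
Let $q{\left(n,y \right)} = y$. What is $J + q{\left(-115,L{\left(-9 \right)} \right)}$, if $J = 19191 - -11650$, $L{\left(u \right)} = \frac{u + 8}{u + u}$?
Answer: $\frac{555139}{18} \approx 30841.0$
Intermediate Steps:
$L{\left(u \right)} = \frac{8 + u}{2 u}$
$J = 30841$ ($J = 19191 + 11650 = 30841$)
$J + q{\left(-115,L{\left(-9 \right)} \right)} = 30841 + \frac{8 - 9}{2 \left(-9\right)} = 30841 + \frac{1}{2} \left(- \frac{1}{9}\right) \left(-1\right) = 30841 + \frac{1}{18} = \frac{555139}{18}$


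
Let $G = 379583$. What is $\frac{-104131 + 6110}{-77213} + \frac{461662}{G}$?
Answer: $\frac{72853413249}{29308742179} \approx 2.4857$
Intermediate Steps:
$\frac{-104131 + 6110}{-77213} + \frac{461662}{G} = \frac{-104131 + 6110}{-77213} + \frac{461662}{379583} = \left(-98021\right) \left(- \frac{1}{77213}\right) + 461662 \cdot \frac{1}{379583} = \frac{98021}{77213} + \frac{461662}{379583} = \frac{72853413249}{29308742179}$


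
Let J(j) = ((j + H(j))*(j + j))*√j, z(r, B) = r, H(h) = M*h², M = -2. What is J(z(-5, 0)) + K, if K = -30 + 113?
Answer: 83 + 550*I*√5 ≈ 83.0 + 1229.8*I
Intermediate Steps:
H(h) = -2*h²
J(j) = 2*j^(3/2)*(j - 2*j²) (J(j) = ((j - 2*j²)*(j + j))*√j = ((j - 2*j²)*(2*j))*√j = (2*j*(j - 2*j²))*√j = 2*j^(3/2)*(j - 2*j²))
K = 83
J(z(-5, 0)) + K = (-5)^(5/2)*(2 - 4*(-5)) + 83 = (25*I*√5)*(2 + 20) + 83 = (25*I*√5)*22 + 83 = 550*I*√5 + 83 = 83 + 550*I*√5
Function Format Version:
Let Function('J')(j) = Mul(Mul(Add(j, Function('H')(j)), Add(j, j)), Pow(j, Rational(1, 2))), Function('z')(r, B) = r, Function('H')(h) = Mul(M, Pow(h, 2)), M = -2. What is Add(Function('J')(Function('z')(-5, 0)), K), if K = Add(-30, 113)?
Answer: Add(83, Mul(550, I, Pow(5, Rational(1, 2)))) ≈ Add(83.000, Mul(1229.8, I))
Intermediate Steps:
Function('H')(h) = Mul(-2, Pow(h, 2))
Function('J')(j) = Mul(2, Pow(j, Rational(3, 2)), Add(j, Mul(-2, Pow(j, 2)))) (Function('J')(j) = Mul(Mul(Add(j, Mul(-2, Pow(j, 2))), Add(j, j)), Pow(j, Rational(1, 2))) = Mul(Mul(Add(j, Mul(-2, Pow(j, 2))), Mul(2, j)), Pow(j, Rational(1, 2))) = Mul(Mul(2, j, Add(j, Mul(-2, Pow(j, 2)))), Pow(j, Rational(1, 2))) = Mul(2, Pow(j, Rational(3, 2)), Add(j, Mul(-2, Pow(j, 2)))))
K = 83
Add(Function('J')(Function('z')(-5, 0)), K) = Add(Mul(Pow(-5, Rational(5, 2)), Add(2, Mul(-4, -5))), 83) = Add(Mul(Mul(25, I, Pow(5, Rational(1, 2))), Add(2, 20)), 83) = Add(Mul(Mul(25, I, Pow(5, Rational(1, 2))), 22), 83) = Add(Mul(550, I, Pow(5, Rational(1, 2))), 83) = Add(83, Mul(550, I, Pow(5, Rational(1, 2))))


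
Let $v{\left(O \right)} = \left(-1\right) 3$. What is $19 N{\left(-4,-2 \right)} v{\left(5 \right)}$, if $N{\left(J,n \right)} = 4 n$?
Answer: $456$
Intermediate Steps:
$v{\left(O \right)} = -3$
$19 N{\left(-4,-2 \right)} v{\left(5 \right)} = 19 \cdot 4 \left(-2\right) \left(-3\right) = 19 \left(-8\right) \left(-3\right) = \left(-152\right) \left(-3\right) = 456$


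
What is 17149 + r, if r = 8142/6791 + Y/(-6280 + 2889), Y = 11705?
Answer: 394860111736/23028281 ≈ 17147.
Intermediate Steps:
r = -51879133/23028281 (r = 8142/6791 + 11705/(-6280 + 2889) = 8142*(1/6791) + 11705/(-3391) = 8142/6791 + 11705*(-1/3391) = 8142/6791 - 11705/3391 = -51879133/23028281 ≈ -2.2528)
17149 + r = 17149 - 51879133/23028281 = 394860111736/23028281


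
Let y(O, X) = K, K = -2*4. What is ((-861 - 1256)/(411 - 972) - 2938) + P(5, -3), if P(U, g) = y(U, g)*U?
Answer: -1668541/561 ≈ -2974.2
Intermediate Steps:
K = -8
y(O, X) = -8
P(U, g) = -8*U
((-861 - 1256)/(411 - 972) - 2938) + P(5, -3) = ((-861 - 1256)/(411 - 972) - 2938) - 8*5 = (-2117/(-561) - 2938) - 40 = (-2117*(-1/561) - 2938) - 40 = (2117/561 - 2938) - 40 = -1646101/561 - 40 = -1668541/561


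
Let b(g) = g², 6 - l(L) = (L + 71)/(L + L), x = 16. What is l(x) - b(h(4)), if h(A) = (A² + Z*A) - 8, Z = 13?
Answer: -115095/32 ≈ -3596.7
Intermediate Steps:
l(L) = 6 - (71 + L)/(2*L) (l(L) = 6 - (L + 71)/(L + L) = 6 - (71 + L)/(2*L))
h(A) = -8 + A² + 13*A (h(A) = (A² + 13*A) - 8 = -8 + A² + 13*A)
l(x) - b(h(4)) = (½)*(-71 + 11*16)/16 - (-8 + 4² + 13*4)² = (½)*(1/16)*(-71 + 176) - (-8 + 16 + 52)² = (½)*(1/16)*105 - 1*60² = 105/32 - 1*3600 = 105/32 - 3600 = -115095/32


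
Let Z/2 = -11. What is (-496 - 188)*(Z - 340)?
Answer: 247608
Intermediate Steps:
Z = -22 (Z = 2*(-11) = -22)
(-496 - 188)*(Z - 340) = (-496 - 188)*(-22 - 340) = -684*(-362) = 247608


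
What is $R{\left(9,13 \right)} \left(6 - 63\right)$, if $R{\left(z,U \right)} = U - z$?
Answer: $-228$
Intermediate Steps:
$R{\left(9,13 \right)} \left(6 - 63\right) = \left(13 - 9\right) \left(6 - 63\right) = \left(13 - 9\right) \left(-57\right) = 4 \left(-57\right) = -228$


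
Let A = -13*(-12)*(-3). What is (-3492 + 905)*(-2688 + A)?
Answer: 8164572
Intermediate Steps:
A = -468 (A = 156*(-3) = -468)
(-3492 + 905)*(-2688 + A) = (-3492 + 905)*(-2688 - 468) = -2587*(-3156) = 8164572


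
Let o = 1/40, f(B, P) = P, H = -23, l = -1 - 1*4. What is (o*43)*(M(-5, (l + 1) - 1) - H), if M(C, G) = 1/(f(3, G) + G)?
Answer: 9847/400 ≈ 24.617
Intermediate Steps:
l = -5 (l = -1 - 4 = -5)
o = 1/40 ≈ 0.025000
M(C, G) = 1/(2*G) (M(C, G) = 1/(G + G) = 1/(2*G))
(o*43)*(M(-5, (l + 1) - 1) - H) = ((1/40)*43)*(1/(2*((-5 + 1) - 1)) - 1*(-23)) = 43*(1/(2*(-4 - 1)) + 23)/40 = 43*((½)/(-5) + 23)/40 = 43*((½)*(-⅕) + 23)/40 = 43*(-⅒ + 23)/40 = (43/40)*(229/10) = 9847/400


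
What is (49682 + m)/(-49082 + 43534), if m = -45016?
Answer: -2333/2774 ≈ -0.84102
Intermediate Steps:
(49682 + m)/(-49082 + 43534) = (49682 - 45016)/(-49082 + 43534) = 4666/(-5548) = 4666*(-1/5548) = -2333/2774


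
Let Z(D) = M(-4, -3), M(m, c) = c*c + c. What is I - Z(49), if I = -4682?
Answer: -4688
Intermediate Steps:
M(m, c) = c + c**2 (M(m, c) = c**2 + c = c + c**2)
Z(D) = 6 (Z(D) = -3*(1 - 3) = -3*(-2) = 6)
I - Z(49) = -4682 - 1*6 = -4682 - 6 = -4688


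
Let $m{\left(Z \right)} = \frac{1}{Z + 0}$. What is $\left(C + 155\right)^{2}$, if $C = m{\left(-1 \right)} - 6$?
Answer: $21904$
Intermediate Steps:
$m{\left(Z \right)} = \frac{1}{Z}$
$C = -7$ ($C = \frac{1}{-1} - 6 = -1 - 6 = -7$)
$\left(C + 155\right)^{2} = \left(-7 + 155\right)^{2} = 148^{2} = 21904$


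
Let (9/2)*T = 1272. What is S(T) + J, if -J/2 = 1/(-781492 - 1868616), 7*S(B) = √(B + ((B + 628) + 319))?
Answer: 1/1325054 + √13611/21 ≈ 5.5555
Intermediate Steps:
T = 848/3 (T = (2/9)*1272 = 848/3 ≈ 282.67)
S(B) = √(947 + 2*B)/7 (S(B) = √(B + ((B + 628) + 319))/7 = √(B + ((628 + B) + 319))/7 = √(B + (947 + B))/7 = √(947 + 2*B)/7)
J = 1/1325054 (J = -2/(-781492 - 1868616) = -2/(-2650108) = -2*(-1/2650108) = 1/1325054 ≈ 7.5469e-7)
S(T) + J = √(947 + 2*(848/3))/7 + 1/1325054 = √(947 + 1696/3)/7 + 1/1325054 = √(4537/3)/7 + 1/1325054 = (√13611/3)/7 + 1/1325054 = √13611/21 + 1/1325054 = 1/1325054 + √13611/21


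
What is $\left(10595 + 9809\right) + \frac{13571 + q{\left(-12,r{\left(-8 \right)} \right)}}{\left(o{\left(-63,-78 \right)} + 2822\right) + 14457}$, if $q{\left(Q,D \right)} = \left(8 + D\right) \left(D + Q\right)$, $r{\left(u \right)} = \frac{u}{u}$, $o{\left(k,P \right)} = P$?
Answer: $\frac{350982676}{17201} \approx 20405.0$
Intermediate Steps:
$r{\left(u \right)} = 1$
$\left(10595 + 9809\right) + \frac{13571 + q{\left(-12,r{\left(-8 \right)} \right)}}{\left(o{\left(-63,-78 \right)} + 2822\right) + 14457} = \left(10595 + 9809\right) + \frac{13571 + \left(1^{2} + 8 \cdot 1 + 8 \left(-12\right) + 1 \left(-12\right)\right)}{\left(-78 + 2822\right) + 14457} = 20404 + \frac{13571 + \left(1 + 8 - 96 - 12\right)}{2744 + 14457} = 20404 + \frac{13571 - 99}{17201} = 20404 + 13472 \cdot \frac{1}{17201} = 20404 + \frac{13472}{17201} = \frac{350982676}{17201}$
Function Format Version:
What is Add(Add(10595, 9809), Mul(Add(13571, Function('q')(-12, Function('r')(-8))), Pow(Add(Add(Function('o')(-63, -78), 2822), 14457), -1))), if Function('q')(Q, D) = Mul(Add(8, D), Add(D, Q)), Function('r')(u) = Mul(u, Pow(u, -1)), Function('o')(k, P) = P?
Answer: Rational(350982676, 17201) ≈ 20405.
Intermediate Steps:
Function('r')(u) = 1
Add(Add(10595, 9809), Mul(Add(13571, Function('q')(-12, Function('r')(-8))), Pow(Add(Add(Function('o')(-63, -78), 2822), 14457), -1))) = Add(Add(10595, 9809), Mul(Add(13571, Add(Pow(1, 2), Mul(8, 1), Mul(8, -12), Mul(1, -12))), Pow(Add(Add(-78, 2822), 14457), -1))) = Add(20404, Mul(Add(13571, Add(1, 8, -96, -12)), Pow(Add(2744, 14457), -1))) = Add(20404, Mul(Add(13571, -99), Pow(17201, -1))) = Add(20404, Mul(13472, Rational(1, 17201))) = Add(20404, Rational(13472, 17201)) = Rational(350982676, 17201)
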